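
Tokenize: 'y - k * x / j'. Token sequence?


Scan left to right, longest-match per lexeme
Tokens: ID(y), OP(-), ID(k), OP(*), ID(x), OP(/), ID(j)


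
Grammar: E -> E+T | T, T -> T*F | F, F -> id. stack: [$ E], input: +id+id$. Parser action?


shift '+' to continue E -> E+T
Action: shift


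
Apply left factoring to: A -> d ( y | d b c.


Common prefix: 'd'
Factored: A -> d A', A' -> ( y | b c


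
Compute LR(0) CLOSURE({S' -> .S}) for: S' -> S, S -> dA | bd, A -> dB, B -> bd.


Start: S' -> .S
For each item with dot before a nonterminal B, add B -> .γ for every B-production
Closure: [S' -> .S, S -> .dA, S -> .bd]


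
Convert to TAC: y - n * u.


Break into single-operator statements:
t1 = n * u
t2 = y - t1


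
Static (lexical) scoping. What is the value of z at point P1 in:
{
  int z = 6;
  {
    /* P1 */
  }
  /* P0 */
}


P1's block does not declare z; resolves to the enclosing declaration at depth 0
z = 6


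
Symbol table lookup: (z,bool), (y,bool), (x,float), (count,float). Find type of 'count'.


Lookup 'count' → type float


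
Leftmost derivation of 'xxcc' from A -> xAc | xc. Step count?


Derivation: A => xAc => xxcc
Steps: 2


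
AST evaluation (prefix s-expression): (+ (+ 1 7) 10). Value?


Evaluate inner: (+ 1 7) = 8
Evaluate root: (+ 8 10) = 18
Result: 18


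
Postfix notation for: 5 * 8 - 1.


Left to right (same or higher precedence on left)
Postfix: 5 8 * 1 -


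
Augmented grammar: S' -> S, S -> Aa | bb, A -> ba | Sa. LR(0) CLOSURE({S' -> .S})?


Start: S' -> .S
For each item with dot before a nonterminal B, add B -> .γ for every B-production
Closure: [S' -> .S, S -> .Aa, S -> .bb, A -> .ba, A -> .Sa]


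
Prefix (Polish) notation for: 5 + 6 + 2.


left-to-right (same/higher precedence on left): tree is (+ (+ 5 6) 2)
Prefix: + + 5 6 2


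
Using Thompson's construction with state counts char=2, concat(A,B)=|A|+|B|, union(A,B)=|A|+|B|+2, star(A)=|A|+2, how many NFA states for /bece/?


Syntax tree has 4 char leaf(s), 0 union(s), 0 star(s)
chars contribute 4×2 = 8; each union adds +2; each star adds +2
Total: 8 + 0 + 0 = 8 states


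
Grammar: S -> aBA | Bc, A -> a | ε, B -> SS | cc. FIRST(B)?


Per alternative of B: FIRST(SS) = {a, c}; FIRST(cc) = {c}
FIRST(B) = {a, c}


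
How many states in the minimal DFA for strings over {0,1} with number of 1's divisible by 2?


Track (count of 1) mod 2: states 0..1, accept at 0
Minimal DFA: 2 states


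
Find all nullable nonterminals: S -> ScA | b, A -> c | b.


A nonterminal is nullable iff some alternative derives ε (directly, or every symbol in it is nullable)
Nullable: {}


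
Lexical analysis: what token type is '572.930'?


Pattern: digits with a decimal point
Type: FLOAT_LITERAL


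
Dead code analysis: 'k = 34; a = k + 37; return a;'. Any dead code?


k is read by a's definition; a is returned
No dead code


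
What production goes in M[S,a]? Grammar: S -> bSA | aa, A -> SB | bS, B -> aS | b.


For [S, a]: 'a' ∈ FIRST(aa)
Entry: S -> aa


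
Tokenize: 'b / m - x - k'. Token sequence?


Scan left to right, longest-match per lexeme
Tokens: ID(b), OP(/), ID(m), OP(-), ID(x), OP(-), ID(k)


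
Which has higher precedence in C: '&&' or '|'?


'|' is bitwise OR (level 3); '&&' is logical AND (level 2)
Higher level binds tighter
'|' has higher precedence than '&&'


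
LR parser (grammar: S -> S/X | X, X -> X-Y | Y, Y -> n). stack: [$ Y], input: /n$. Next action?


'Y' (not preceded by X-) is the handle for X -> Y
Action: reduce (X -> Y)


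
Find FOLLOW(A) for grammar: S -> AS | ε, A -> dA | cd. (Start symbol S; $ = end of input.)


$ ∈ FOLLOW(S). For each A -> αBβ: add FIRST(β)\{ε} to FOLLOW(B); if β nullable, add FOLLOW(A).
FOLLOW(A) = {$, c, d}


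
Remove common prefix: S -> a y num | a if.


Common prefix: 'a'
Factored: S -> a S', S' -> y num | if


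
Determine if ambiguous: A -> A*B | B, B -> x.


precedence layered via separate nonterminal B: deterministic
Unambiguous


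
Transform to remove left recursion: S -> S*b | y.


Left-recursive alternatives: S*b; non-recursive: y
Introduce S': S -> yS', S' -> *bS' | ε


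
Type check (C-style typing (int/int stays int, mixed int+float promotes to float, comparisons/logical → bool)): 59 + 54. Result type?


Operand types: int + int
Rule: mixed int/float promotes to float; int/int stays int
Result type: int


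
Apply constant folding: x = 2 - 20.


2 - 20 = -18 at compile time
Optimized: x = -18


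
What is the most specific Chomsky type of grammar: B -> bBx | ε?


Single nonterminal LHS, but b^n x^n is not regular
Classification: Type 2 (Context-Free)


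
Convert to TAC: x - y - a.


Break into single-operator statements:
t1 = x - y
t2 = t1 - a


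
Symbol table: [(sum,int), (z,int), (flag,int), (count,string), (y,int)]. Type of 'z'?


Lookup 'z' → type int


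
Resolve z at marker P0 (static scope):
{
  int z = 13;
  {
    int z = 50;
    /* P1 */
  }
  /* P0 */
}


z declared in the same block as P0
z = 13


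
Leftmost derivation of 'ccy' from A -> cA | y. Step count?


Derivation: A => cA => ccA => ccy
Steps: 3


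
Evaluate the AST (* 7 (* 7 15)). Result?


Evaluate inner: (* 7 15) = 105
Evaluate root: (* 7 105) = 735
Result: 735


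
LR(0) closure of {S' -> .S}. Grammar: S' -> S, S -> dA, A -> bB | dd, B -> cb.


Start: S' -> .S
For each item with dot before a nonterminal B, add B -> .γ for every B-production
Closure: [S' -> .S, S -> .dA]


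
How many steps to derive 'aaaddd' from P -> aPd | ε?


Derivation: P => aPd => aaPdd => aaaPddd => aaaddd
Steps: 4


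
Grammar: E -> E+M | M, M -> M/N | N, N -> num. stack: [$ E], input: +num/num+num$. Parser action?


shift '+' to continue E -> E+M
Action: shift


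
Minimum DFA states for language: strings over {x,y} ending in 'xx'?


Track the longest suffix of input matching a prefix of 'xx': 3 classes (prefixes of length 0..2)
Minimal DFA: 3 states


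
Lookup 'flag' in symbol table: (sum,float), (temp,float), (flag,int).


Lookup 'flag' → type int


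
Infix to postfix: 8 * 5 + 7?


Left to right (same or higher precedence on left)
Postfix: 8 5 * 7 +


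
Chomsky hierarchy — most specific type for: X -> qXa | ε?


Single nonterminal LHS, but q^n a^n is not regular
Classification: Type 2 (Context-Free)


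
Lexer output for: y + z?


Scan left to right, longest-match per lexeme
Tokens: ID(y), OP(+), ID(z)


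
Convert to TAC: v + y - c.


Break into single-operator statements:
t1 = v + y
t2 = t1 - c


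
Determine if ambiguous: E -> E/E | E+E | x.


'x/x+x' has two parse trees (no precedence encoded between / and +)
Ambiguous


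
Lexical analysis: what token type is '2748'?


Pattern: digits only
Type: INTEGER_LITERAL


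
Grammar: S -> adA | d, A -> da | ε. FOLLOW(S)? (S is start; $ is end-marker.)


$ ∈ FOLLOW(S). For each A -> αBβ: add FIRST(β)\{ε} to FOLLOW(B); if β nullable, add FOLLOW(A).
FOLLOW(S) = {$}


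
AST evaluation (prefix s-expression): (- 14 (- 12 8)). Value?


Evaluate inner: (- 12 8) = 4
Evaluate root: (- 14 4) = 10
Result: 10


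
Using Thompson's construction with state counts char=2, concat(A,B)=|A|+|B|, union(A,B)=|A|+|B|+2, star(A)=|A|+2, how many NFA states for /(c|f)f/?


Syntax tree has 3 char leaf(s), 1 union(s), 0 star(s)
chars contribute 3×2 = 6; each union adds +2; each star adds +2
Total: 6 + 2 + 0 = 8 states


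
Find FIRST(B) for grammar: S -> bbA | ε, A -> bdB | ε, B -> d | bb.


Per alternative of B: FIRST(d) = {d}; FIRST(bb) = {b}
FIRST(B) = {b, d}


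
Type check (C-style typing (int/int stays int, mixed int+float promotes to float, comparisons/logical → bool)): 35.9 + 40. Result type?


Operand types: float + int
Rule: mixed int/float promotes to float; int/int stays int
Result type: float


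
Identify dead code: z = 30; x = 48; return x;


z is assigned but never read
Dead: 'z = 30'


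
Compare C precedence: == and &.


'==' is equality (level 6); '&' is bitwise AND (level 5)
Higher level binds tighter
'==' has higher precedence than '&'


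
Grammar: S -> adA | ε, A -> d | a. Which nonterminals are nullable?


A nonterminal is nullable iff some alternative derives ε (directly, or every symbol in it is nullable)
Nullable: {S}


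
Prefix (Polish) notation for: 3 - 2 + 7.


left-to-right (same/higher precedence on left): tree is (+ (- 3 2) 7)
Prefix: + - 3 2 7


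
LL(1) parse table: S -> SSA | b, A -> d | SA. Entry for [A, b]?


For [A, b]: 'b' ∈ FIRST(SA)
Entry: A -> SA


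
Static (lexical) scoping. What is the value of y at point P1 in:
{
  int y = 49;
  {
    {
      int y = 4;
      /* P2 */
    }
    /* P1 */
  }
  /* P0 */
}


P1's block does not declare y; resolves to the enclosing declaration at depth 0
y = 49


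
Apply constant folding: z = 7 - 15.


7 - 15 = -8 at compile time
Optimized: z = -8


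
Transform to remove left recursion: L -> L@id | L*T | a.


Left-recursive alternatives: L@id, L*T; non-recursive: a
Introduce L': L -> aL', L' -> @idL' | *TL' | ε


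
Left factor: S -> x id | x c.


Common prefix: 'x'
Factored: S -> x S', S' -> id | c


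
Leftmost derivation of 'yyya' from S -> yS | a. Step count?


Derivation: S => yS => yyS => yyyS => yyya
Steps: 4


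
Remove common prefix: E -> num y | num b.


Common prefix: 'num'
Factored: E -> num E', E' -> y | b


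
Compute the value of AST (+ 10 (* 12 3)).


Evaluate inner: (* 12 3) = 36
Evaluate root: (+ 10 36) = 46
Result: 46


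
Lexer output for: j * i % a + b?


Scan left to right, longest-match per lexeme
Tokens: ID(j), OP(*), ID(i), OP(%), ID(a), OP(+), ID(b)


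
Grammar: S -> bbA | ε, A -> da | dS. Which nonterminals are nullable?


A nonterminal is nullable iff some alternative derives ε (directly, or every symbol in it is nullable)
Nullable: {S}


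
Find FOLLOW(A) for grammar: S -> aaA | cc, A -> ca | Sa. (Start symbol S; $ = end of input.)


$ ∈ FOLLOW(S). For each A -> αBβ: add FIRST(β)\{ε} to FOLLOW(B); if β nullable, add FOLLOW(A).
FOLLOW(A) = {$, a}


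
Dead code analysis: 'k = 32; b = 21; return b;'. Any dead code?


k is assigned but never read
Dead: 'k = 32'


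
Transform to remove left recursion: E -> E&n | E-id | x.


Left-recursive alternatives: E&n, E-id; non-recursive: x
Introduce E': E -> xE', E' -> &nE' | -idE' | ε


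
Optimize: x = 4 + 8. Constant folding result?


4 + 8 = 12 at compile time
Optimized: x = 12


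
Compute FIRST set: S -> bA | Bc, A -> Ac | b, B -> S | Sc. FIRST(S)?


Per alternative of S: FIRST(bA) = {b}; FIRST(Bc) = {b}
FIRST(S) = {b}


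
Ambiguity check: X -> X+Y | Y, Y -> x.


precedence layered via separate nonterminal Y: deterministic
Unambiguous


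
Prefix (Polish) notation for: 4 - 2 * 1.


'*' binds tighter: tree is (- 4 (* 2 1))
Prefix: - 4 * 2 1


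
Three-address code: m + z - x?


Break into single-operator statements:
t1 = m + z
t2 = t1 - x


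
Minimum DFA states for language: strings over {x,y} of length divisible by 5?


Track length mod 5: states 0..4, accept at 0
Minimal DFA: 5 states


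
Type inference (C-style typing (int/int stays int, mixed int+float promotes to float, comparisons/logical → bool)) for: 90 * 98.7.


Operand types: int * float
Rule: mixed int/float promotes to float; int/int stays int
Result type: float


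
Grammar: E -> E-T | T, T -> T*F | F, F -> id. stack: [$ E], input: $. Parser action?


start symbol E on stack, input exhausted
Action: accept


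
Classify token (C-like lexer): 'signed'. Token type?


Pattern: reserved word
Type: KEYWORD


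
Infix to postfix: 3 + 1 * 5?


* has higher precedence, evaluate 1*5 first
Postfix: 3 1 5 * +


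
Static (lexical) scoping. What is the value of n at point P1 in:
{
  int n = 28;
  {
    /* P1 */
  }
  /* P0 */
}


P1's block does not declare n; resolves to the enclosing declaration at depth 0
n = 28


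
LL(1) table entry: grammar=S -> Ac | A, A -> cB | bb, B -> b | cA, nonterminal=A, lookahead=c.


For [A, c]: 'c' ∈ FIRST(cB)
Entry: A -> cB


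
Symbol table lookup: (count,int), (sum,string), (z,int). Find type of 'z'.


Lookup 'z' → type int


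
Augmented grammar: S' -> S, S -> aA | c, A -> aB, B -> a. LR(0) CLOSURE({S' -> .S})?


Start: S' -> .S
For each item with dot before a nonterminal B, add B -> .γ for every B-production
Closure: [S' -> .S, S -> .aA, S -> .c]


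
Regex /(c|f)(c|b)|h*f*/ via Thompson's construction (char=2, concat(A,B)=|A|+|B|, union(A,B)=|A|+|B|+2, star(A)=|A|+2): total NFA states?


Syntax tree has 6 char leaf(s), 3 union(s), 2 star(s)
chars contribute 6×2 = 12; each union adds +2; each star adds +2
Total: 12 + 6 + 4 = 22 states


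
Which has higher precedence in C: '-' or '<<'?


'-' is additive (level 9); '<<' is shift (level 8)
Higher level binds tighter
'-' has higher precedence than '<<'


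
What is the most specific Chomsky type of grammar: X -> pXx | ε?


Single nonterminal LHS, but p^n x^n is not regular
Classification: Type 2 (Context-Free)


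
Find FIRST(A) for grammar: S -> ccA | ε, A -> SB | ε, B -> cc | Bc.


Per alternative of A: FIRST(SB) = {c}; FIRST(ε) = {ε}
FIRST(A) = {c, ε}


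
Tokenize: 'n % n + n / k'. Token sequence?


Scan left to right, longest-match per lexeme
Tokens: ID(n), OP(%), ID(n), OP(+), ID(n), OP(/), ID(k)


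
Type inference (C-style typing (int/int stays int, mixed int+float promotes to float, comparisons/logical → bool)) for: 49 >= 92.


Operand types: int >= int
Rule: comparison yields bool
Result type: bool


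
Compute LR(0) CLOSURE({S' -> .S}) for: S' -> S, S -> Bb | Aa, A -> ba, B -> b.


Start: S' -> .S
For each item with dot before a nonterminal B, add B -> .γ for every B-production
Closure: [S' -> .S, S -> .Bb, S -> .Aa, B -> .b, A -> .ba]


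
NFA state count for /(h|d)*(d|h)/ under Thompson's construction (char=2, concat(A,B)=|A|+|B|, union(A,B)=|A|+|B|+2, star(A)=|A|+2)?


Syntax tree has 4 char leaf(s), 2 union(s), 1 star(s)
chars contribute 4×2 = 8; each union adds +2; each star adds +2
Total: 8 + 4 + 2 = 14 states


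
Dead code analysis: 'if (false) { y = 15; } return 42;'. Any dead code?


condition is constant false, so the whole block is unreachable
Dead: 'if (false) { y = 15; }'


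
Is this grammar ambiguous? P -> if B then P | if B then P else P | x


dangling else: 'if B then if B then x else x' parses two ways
Ambiguous


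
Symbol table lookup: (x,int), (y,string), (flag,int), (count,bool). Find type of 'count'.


Lookup 'count' → type bool


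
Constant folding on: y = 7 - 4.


7 - 4 = 3 at compile time
Optimized: y = 3


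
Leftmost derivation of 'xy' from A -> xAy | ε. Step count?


Derivation: A => xAy => xy
Steps: 2


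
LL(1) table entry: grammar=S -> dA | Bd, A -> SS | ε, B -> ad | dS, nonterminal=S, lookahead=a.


For [S, a]: 'a' ∈ FIRST(Bd)
Entry: S -> Bd


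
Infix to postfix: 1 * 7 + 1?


Left to right (same or higher precedence on left)
Postfix: 1 7 * 1 +


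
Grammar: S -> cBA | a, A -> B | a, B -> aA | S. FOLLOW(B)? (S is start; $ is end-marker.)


$ ∈ FOLLOW(S). For each A -> αBβ: add FIRST(β)\{ε} to FOLLOW(B); if β nullable, add FOLLOW(A).
FOLLOW(B) = {$, a, c}


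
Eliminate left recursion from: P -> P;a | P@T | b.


Left-recursive alternatives: P;a, P@T; non-recursive: b
Introduce P': P -> bP', P' -> ;aP' | @TP' | ε


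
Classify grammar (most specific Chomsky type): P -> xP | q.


Right-linear: every RHS is a terminal or a terminal followed by one nonterminal
Classification: Type 3 (Regular)


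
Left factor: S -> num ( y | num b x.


Common prefix: 'num'
Factored: S -> num S', S' -> ( y | b x


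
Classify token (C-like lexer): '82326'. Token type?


Pattern: digits only
Type: INTEGER_LITERAL


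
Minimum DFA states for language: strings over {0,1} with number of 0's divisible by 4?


Track (count of 0) mod 4: states 0..3, accept at 0
Minimal DFA: 4 states


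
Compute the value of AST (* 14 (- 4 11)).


Evaluate inner: (- 4 11) = -7
Evaluate root: (* 14 -7) = -98
Result: -98


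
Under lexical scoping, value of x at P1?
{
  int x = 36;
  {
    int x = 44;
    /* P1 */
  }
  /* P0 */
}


x declared in the same block as P1
x = 44


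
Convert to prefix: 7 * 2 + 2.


left-to-right (same/higher precedence on left): tree is (+ (* 7 2) 2)
Prefix: + * 7 2 2


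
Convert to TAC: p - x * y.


Break into single-operator statements:
t1 = x * y
t2 = p - t1


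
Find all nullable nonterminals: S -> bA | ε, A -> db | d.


A nonterminal is nullable iff some alternative derives ε (directly, or every symbol in it is nullable)
Nullable: {S}


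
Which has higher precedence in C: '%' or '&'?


'%' is multiplicative (level 10); '&' is bitwise AND (level 5)
Higher level binds tighter
'%' has higher precedence than '&'


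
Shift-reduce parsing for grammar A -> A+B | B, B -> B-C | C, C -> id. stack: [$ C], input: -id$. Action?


'C' (not preceded by B-) is the handle for B -> C
Action: reduce (B -> C)


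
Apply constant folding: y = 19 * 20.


19 * 20 = 380 at compile time
Optimized: y = 380


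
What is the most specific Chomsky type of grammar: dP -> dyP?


LHS has context (more than one symbol) and |LHS| ≤ |RHS|
Classification: Type 1 (Context-Sensitive)


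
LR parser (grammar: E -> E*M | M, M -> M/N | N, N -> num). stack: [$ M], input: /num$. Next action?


shift '/' to continue M -> M/N
Action: shift


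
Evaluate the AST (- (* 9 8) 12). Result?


Evaluate inner: (* 9 8) = 72
Evaluate root: (- 72 12) = 60
Result: 60


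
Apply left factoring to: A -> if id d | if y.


Common prefix: 'if'
Factored: A -> if A', A' -> id d | y


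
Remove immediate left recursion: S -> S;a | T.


Left-recursive alternatives: S;a; non-recursive: T
Introduce S': S -> TS', S' -> ;aS' | ε


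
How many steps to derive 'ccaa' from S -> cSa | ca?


Derivation: S => cSa => ccaa
Steps: 2


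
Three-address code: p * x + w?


Break into single-operator statements:
t1 = p * x
t2 = t1 + w


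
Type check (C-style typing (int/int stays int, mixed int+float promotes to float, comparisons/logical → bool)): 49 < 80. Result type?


Operand types: int < int
Rule: comparison yields bool
Result type: bool


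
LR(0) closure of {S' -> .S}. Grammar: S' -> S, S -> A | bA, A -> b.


Start: S' -> .S
For each item with dot before a nonterminal B, add B -> .γ for every B-production
Closure: [S' -> .S, S -> .A, S -> .bA, A -> .b]


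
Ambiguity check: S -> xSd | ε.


balanced x^n…d^n: each string has a unique parse
Unambiguous


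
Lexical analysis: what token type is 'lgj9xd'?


Pattern: letter/underscore followed by alphanumerics, not a keyword
Type: IDENTIFIER


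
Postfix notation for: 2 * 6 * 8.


Left to right (same or higher precedence on left)
Postfix: 2 6 * 8 *


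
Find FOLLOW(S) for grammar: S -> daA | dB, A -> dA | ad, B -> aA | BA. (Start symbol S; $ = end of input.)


$ ∈ FOLLOW(S). For each A -> αBβ: add FIRST(β)\{ε} to FOLLOW(B); if β nullable, add FOLLOW(A).
FOLLOW(S) = {$}


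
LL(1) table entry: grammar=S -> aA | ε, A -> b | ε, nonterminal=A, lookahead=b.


For [A, b]: 'b' ∈ FIRST(b)
Entry: A -> b


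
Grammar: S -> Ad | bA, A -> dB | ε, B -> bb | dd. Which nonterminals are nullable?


A nonterminal is nullable iff some alternative derives ε (directly, or every symbol in it is nullable)
Nullable: {A}


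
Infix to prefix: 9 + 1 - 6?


left-to-right (same/higher precedence on left): tree is (- (+ 9 1) 6)
Prefix: - + 9 1 6


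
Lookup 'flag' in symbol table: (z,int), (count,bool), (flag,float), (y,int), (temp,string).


Lookup 'flag' → type float


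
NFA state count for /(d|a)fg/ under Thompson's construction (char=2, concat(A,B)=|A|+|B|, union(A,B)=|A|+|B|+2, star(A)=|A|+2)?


Syntax tree has 4 char leaf(s), 1 union(s), 0 star(s)
chars contribute 4×2 = 8; each union adds +2; each star adds +2
Total: 8 + 2 + 0 = 10 states


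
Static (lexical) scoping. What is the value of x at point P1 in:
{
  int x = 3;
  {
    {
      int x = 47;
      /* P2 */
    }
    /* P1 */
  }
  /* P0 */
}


P1's block does not declare x; resolves to the enclosing declaration at depth 0
x = 3


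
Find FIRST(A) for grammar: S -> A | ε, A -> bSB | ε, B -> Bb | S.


Per alternative of A: FIRST(bSB) = {b}; FIRST(ε) = {ε}
FIRST(A) = {b, ε}


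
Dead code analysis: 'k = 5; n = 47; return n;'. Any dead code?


k is assigned but never read
Dead: 'k = 5'


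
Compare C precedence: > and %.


'%' is multiplicative (level 10); '>' is relational (level 7)
Higher level binds tighter
'%' has higher precedence than '>'


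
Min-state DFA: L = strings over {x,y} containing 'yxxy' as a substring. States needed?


KMP-style automaton: 4 progress states + 1 absorbing accept = 5
Minimal DFA: 5 states


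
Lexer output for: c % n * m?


Scan left to right, longest-match per lexeme
Tokens: ID(c), OP(%), ID(n), OP(*), ID(m)


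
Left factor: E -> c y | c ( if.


Common prefix: 'c'
Factored: E -> c E', E' -> y | ( if


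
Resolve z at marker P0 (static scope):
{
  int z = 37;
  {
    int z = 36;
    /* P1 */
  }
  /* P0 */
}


z declared in the same block as P0
z = 37


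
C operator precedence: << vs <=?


'<<' is shift (level 8); '<=' is relational (level 7)
Higher level binds tighter
'<<' has higher precedence than '<='


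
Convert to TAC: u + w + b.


Break into single-operator statements:
t1 = u + w
t2 = t1 + b


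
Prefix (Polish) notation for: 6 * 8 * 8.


left-to-right (same/higher precedence on left): tree is (* (* 6 8) 8)
Prefix: * * 6 8 8


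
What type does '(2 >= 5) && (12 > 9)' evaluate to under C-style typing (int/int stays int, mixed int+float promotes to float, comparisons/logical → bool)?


Operand types: bool && bool
Rule: logical operators take bool operands and yield bool
Result type: bool


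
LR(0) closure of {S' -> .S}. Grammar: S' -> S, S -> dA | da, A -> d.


Start: S' -> .S
For each item with dot before a nonterminal B, add B -> .γ for every B-production
Closure: [S' -> .S, S -> .dA, S -> .da]


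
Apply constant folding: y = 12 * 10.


12 * 10 = 120 at compile time
Optimized: y = 120


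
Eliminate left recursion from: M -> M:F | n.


Left-recursive alternatives: M:F; non-recursive: n
Introduce M': M -> nM', M' -> :FM' | ε


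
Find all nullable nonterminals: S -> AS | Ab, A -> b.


A nonterminal is nullable iff some alternative derives ε (directly, or every symbol in it is nullable)
Nullable: {}


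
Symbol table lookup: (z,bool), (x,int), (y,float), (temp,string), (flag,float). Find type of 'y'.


Lookup 'y' → type float


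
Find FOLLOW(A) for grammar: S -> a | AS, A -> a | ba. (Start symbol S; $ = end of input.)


$ ∈ FOLLOW(S). For each A -> αBβ: add FIRST(β)\{ε} to FOLLOW(B); if β nullable, add FOLLOW(A).
FOLLOW(A) = {a, b}


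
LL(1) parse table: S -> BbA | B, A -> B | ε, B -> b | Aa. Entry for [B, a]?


For [B, a]: 'a' ∈ FIRST(Aa)
Entry: B -> Aa


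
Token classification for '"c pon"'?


Pattern: double-quoted sequence
Type: STRING_LITERAL


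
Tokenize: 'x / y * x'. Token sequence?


Scan left to right, longest-match per lexeme
Tokens: ID(x), OP(/), ID(y), OP(*), ID(x)


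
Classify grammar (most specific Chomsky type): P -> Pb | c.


Left-linear: every RHS is a terminal or one nonterminal followed by a terminal
Classification: Type 3 (Regular)


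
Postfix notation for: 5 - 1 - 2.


Left to right (same or higher precedence on left)
Postfix: 5 1 - 2 -


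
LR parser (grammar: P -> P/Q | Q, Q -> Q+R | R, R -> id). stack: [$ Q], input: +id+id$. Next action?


shift '+' to continue Q -> Q+R
Action: shift


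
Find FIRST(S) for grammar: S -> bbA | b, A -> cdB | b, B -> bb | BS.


Per alternative of S: FIRST(bbA) = {b}; FIRST(b) = {b}
FIRST(S) = {b}


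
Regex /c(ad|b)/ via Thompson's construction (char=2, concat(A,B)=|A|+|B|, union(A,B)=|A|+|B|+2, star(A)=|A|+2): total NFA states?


Syntax tree has 4 char leaf(s), 1 union(s), 0 star(s)
chars contribute 4×2 = 8; each union adds +2; each star adds +2
Total: 8 + 2 + 0 = 10 states


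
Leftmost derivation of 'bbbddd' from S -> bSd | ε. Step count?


Derivation: S => bSd => bbSdd => bbbSddd => bbbddd
Steps: 4


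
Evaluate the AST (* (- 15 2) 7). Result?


Evaluate inner: (- 15 2) = 13
Evaluate root: (* 13 7) = 91
Result: 91


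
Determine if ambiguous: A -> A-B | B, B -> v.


precedence layered via separate nonterminal B: deterministic
Unambiguous


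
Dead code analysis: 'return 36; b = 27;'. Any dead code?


statement follows a return and is unreachable
Dead: 'b = 27'


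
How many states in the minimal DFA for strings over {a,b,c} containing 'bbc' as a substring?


KMP-style automaton: 3 progress states + 1 absorbing accept = 4
Minimal DFA: 4 states


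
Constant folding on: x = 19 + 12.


19 + 12 = 31 at compile time
Optimized: x = 31


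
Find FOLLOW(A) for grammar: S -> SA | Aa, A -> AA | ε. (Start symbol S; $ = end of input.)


$ ∈ FOLLOW(S). For each A -> αBβ: add FIRST(β)\{ε} to FOLLOW(B); if β nullable, add FOLLOW(A).
FOLLOW(A) = {$, a}


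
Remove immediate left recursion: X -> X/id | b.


Left-recursive alternatives: X/id; non-recursive: b
Introduce X': X -> bX', X' -> /idX' | ε


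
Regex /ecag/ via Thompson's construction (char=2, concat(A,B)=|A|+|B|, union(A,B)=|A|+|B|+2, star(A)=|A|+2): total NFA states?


Syntax tree has 4 char leaf(s), 0 union(s), 0 star(s)
chars contribute 4×2 = 8; each union adds +2; each star adds +2
Total: 8 + 0 + 0 = 8 states


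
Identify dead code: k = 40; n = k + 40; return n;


k is read by n's definition; n is returned
No dead code


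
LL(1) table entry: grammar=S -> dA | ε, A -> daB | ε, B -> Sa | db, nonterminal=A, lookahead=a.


For [A, a]: ε is nullable and 'a' ∈ FOLLOW(A)
Entry: A -> ε


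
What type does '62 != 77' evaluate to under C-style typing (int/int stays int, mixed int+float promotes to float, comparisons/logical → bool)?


Operand types: int != int
Rule: comparison yields bool
Result type: bool


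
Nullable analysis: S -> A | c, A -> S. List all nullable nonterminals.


A nonterminal is nullable iff some alternative derives ε (directly, or every symbol in it is nullable)
Nullable: {}


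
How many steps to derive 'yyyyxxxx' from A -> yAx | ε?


Derivation: A => yAx => yyAxx => yyyAxxx => yyyyAxxxx => yyyyxxxx
Steps: 5


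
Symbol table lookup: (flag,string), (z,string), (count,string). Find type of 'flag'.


Lookup 'flag' → type string


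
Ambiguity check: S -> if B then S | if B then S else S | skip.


dangling else: 'if B then if B then skip else skip' parses two ways
Ambiguous


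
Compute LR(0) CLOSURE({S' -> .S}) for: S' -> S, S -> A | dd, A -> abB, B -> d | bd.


Start: S' -> .S
For each item with dot before a nonterminal B, add B -> .γ for every B-production
Closure: [S' -> .S, S -> .A, S -> .dd, A -> .abB]


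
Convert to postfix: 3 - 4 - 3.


Left to right (same or higher precedence on left)
Postfix: 3 4 - 3 -


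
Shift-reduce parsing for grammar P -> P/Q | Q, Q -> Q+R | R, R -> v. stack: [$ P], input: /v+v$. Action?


shift '/' to continue P -> P/Q
Action: shift


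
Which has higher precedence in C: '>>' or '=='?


'>>' is shift (level 8); '==' is equality (level 6)
Higher level binds tighter
'>>' has higher precedence than '=='


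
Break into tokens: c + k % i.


Scan left to right, longest-match per lexeme
Tokens: ID(c), OP(+), ID(k), OP(%), ID(i)


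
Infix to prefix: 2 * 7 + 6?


left-to-right (same/higher precedence on left): tree is (+ (* 2 7) 6)
Prefix: + * 2 7 6


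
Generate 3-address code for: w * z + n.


Break into single-operator statements:
t1 = w * z
t2 = t1 + n


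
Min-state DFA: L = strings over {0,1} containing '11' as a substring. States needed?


KMP-style automaton: 2 progress states + 1 absorbing accept = 3
Minimal DFA: 3 states


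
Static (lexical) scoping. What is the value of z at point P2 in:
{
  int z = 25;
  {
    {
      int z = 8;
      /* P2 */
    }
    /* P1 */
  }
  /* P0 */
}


z declared in the same block as P2
z = 8


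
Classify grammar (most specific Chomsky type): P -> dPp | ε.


Single nonterminal LHS, but d^n p^n is not regular
Classification: Type 2 (Context-Free)


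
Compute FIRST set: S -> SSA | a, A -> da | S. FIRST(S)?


Per alternative of S: FIRST(SSA) = {a}; FIRST(a) = {a}
FIRST(S) = {a}


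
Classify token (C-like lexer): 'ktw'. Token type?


Pattern: letter/underscore followed by alphanumerics, not a keyword
Type: IDENTIFIER


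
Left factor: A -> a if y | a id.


Common prefix: 'a'
Factored: A -> a A', A' -> if y | id


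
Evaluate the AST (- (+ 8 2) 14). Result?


Evaluate inner: (+ 8 2) = 10
Evaluate root: (- 10 14) = -4
Result: -4


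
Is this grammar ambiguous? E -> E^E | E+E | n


'n^n+n' has two parse trees (no precedence encoded between ^ and +)
Ambiguous


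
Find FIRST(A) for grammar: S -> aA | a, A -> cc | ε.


Per alternative of A: FIRST(cc) = {c}; FIRST(ε) = {ε}
FIRST(A) = {c, ε}


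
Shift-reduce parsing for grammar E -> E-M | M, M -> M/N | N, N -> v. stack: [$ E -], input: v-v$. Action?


no handle ('E-' is not any RHS); shift 'v'
Action: shift


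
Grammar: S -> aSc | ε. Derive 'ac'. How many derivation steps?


Derivation: S => aSc => ac
Steps: 2


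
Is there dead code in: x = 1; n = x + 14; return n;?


x is read by n's definition; n is returned
No dead code


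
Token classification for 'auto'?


Pattern: reserved word
Type: KEYWORD


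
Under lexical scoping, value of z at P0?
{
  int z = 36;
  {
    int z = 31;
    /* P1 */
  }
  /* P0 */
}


z declared in the same block as P0
z = 36


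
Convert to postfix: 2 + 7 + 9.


Left to right (same or higher precedence on left)
Postfix: 2 7 + 9 +


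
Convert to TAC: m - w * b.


Break into single-operator statements:
t1 = w * b
t2 = m - t1


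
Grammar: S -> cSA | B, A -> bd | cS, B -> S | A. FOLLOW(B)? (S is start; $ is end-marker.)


$ ∈ FOLLOW(S). For each A -> αBβ: add FIRST(β)\{ε} to FOLLOW(B); if β nullable, add FOLLOW(A).
FOLLOW(B) = {$, b, c}


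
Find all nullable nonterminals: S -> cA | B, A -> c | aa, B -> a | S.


A nonterminal is nullable iff some alternative derives ε (directly, or every symbol in it is nullable)
Nullable: {}


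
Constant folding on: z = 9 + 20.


9 + 20 = 29 at compile time
Optimized: z = 29


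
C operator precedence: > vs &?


'>' is relational (level 7); '&' is bitwise AND (level 5)
Higher level binds tighter
'>' has higher precedence than '&'


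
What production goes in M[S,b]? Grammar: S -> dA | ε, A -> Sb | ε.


For [S, b]: ε is nullable and 'b' ∈ FOLLOW(S)
Entry: S -> ε


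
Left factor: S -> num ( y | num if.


Common prefix: 'num'
Factored: S -> num S', S' -> ( y | if


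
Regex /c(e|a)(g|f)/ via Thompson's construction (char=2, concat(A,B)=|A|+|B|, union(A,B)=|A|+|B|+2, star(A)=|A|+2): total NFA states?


Syntax tree has 5 char leaf(s), 2 union(s), 0 star(s)
chars contribute 5×2 = 10; each union adds +2; each star adds +2
Total: 10 + 4 + 0 = 14 states


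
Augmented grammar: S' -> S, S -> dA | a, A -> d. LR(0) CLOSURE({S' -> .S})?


Start: S' -> .S
For each item with dot before a nonterminal B, add B -> .γ for every B-production
Closure: [S' -> .S, S -> .dA, S -> .a]


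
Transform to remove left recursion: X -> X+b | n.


Left-recursive alternatives: X+b; non-recursive: n
Introduce X': X -> nX', X' -> +bX' | ε


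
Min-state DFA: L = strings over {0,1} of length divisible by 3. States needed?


Track length mod 3: states 0..2, accept at 0
Minimal DFA: 3 states


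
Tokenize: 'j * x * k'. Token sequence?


Scan left to right, longest-match per lexeme
Tokens: ID(j), OP(*), ID(x), OP(*), ID(k)


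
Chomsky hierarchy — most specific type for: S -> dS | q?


Right-linear: every RHS is a terminal or a terminal followed by one nonterminal
Classification: Type 3 (Regular)


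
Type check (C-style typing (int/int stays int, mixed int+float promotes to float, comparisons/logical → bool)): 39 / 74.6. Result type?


Operand types: int / float
Rule: mixed int/float promotes to float; int/int stays int
Result type: float


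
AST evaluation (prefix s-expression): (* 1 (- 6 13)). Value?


Evaluate inner: (- 6 13) = -7
Evaluate root: (* 1 -7) = -7
Result: -7


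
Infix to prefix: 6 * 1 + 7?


left-to-right (same/higher precedence on left): tree is (+ (* 6 1) 7)
Prefix: + * 6 1 7


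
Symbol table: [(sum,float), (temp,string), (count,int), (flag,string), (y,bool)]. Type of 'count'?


Lookup 'count' → type int


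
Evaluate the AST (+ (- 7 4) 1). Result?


Evaluate inner: (- 7 4) = 3
Evaluate root: (+ 3 1) = 4
Result: 4


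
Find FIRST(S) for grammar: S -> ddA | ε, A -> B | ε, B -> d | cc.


Per alternative of S: FIRST(ddA) = {d}; FIRST(ε) = {ε}
FIRST(S) = {d, ε}


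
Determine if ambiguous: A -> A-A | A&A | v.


'v-v&v' has two parse trees (no precedence encoded between - and &)
Ambiguous


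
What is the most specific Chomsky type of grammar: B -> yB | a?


Right-linear: every RHS is a terminal or a terminal followed by one nonterminal
Classification: Type 3 (Regular)


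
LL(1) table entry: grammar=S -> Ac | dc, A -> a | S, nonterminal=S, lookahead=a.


For [S, a]: 'a' ∈ FIRST(Ac)
Entry: S -> Ac


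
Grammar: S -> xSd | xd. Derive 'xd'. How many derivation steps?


Derivation: S => xd
Steps: 1


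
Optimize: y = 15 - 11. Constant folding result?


15 - 11 = 4 at compile time
Optimized: y = 4


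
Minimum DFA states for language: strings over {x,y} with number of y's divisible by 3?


Track (count of y) mod 3: states 0..2, accept at 0
Minimal DFA: 3 states


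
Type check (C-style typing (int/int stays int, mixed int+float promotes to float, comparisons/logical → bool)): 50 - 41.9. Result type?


Operand types: int - float
Rule: mixed int/float promotes to float; int/int stays int
Result type: float


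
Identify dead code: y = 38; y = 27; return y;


first assignment to y is overwritten before any read
Dead: 'y = 38'


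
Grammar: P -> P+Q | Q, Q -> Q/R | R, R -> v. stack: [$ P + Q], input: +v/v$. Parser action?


handle 'P+Q' on top; lookahead ∈ FOLLOW(P) = {+, $}
Action: reduce (P -> P+Q)


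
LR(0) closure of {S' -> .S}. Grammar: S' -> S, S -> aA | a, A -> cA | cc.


Start: S' -> .S
For each item with dot before a nonterminal B, add B -> .γ for every B-production
Closure: [S' -> .S, S -> .aA, S -> .a]


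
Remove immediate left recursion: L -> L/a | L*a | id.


Left-recursive alternatives: L/a, L*a; non-recursive: id
Introduce L': L -> idL', L' -> /aL' | *aL' | ε


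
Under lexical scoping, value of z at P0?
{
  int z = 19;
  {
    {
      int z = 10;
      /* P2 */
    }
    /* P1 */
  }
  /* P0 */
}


z declared in the same block as P0
z = 19


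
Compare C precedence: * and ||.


'*' is multiplicative (level 10); '||' is logical OR (level 1)
Higher level binds tighter
'*' has higher precedence than '||'


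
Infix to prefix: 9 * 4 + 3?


left-to-right (same/higher precedence on left): tree is (+ (* 9 4) 3)
Prefix: + * 9 4 3


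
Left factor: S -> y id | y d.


Common prefix: 'y'
Factored: S -> y S', S' -> id | d


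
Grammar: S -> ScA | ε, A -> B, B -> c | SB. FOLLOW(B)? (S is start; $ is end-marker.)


$ ∈ FOLLOW(S). For each A -> αBβ: add FIRST(β)\{ε} to FOLLOW(B); if β nullable, add FOLLOW(A).
FOLLOW(B) = {$, c}


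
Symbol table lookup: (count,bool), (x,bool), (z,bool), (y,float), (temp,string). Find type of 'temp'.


Lookup 'temp' → type string


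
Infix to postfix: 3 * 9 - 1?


Left to right (same or higher precedence on left)
Postfix: 3 9 * 1 -


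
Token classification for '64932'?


Pattern: digits only
Type: INTEGER_LITERAL


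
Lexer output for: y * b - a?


Scan left to right, longest-match per lexeme
Tokens: ID(y), OP(*), ID(b), OP(-), ID(a)


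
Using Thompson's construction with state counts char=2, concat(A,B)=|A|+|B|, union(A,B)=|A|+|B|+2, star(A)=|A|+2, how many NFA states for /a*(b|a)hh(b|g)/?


Syntax tree has 7 char leaf(s), 2 union(s), 1 star(s)
chars contribute 7×2 = 14; each union adds +2; each star adds +2
Total: 14 + 4 + 2 = 20 states


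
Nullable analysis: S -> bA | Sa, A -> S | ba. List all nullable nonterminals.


A nonterminal is nullable iff some alternative derives ε (directly, or every symbol in it is nullable)
Nullable: {}


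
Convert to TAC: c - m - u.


Break into single-operator statements:
t1 = c - m
t2 = t1 - u


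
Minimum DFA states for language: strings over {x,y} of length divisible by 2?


Track length mod 2: states 0..1, accept at 0
Minimal DFA: 2 states


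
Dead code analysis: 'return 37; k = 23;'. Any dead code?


statement follows a return and is unreachable
Dead: 'k = 23'


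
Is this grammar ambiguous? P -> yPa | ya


balanced y^n…a^n: each string has a unique parse
Unambiguous


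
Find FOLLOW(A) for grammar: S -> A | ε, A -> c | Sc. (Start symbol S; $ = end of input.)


$ ∈ FOLLOW(S). For each A -> αBβ: add FIRST(β)\{ε} to FOLLOW(B); if β nullable, add FOLLOW(A).
FOLLOW(A) = {$, c}


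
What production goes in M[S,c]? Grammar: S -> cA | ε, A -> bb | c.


For [S, c]: 'c' ∈ FIRST(cA)
Entry: S -> cA


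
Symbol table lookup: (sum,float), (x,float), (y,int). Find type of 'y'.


Lookup 'y' → type int


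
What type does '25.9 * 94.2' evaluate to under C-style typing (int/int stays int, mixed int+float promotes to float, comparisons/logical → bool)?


Operand types: float * float
Rule: mixed int/float promotes to float; int/int stays int
Result type: float


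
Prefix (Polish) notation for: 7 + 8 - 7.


left-to-right (same/higher precedence on left): tree is (- (+ 7 8) 7)
Prefix: - + 7 8 7


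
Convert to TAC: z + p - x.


Break into single-operator statements:
t1 = z + p
t2 = t1 - x


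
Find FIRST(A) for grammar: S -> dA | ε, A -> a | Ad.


Per alternative of A: FIRST(a) = {a}; FIRST(Ad) = {a}
FIRST(A) = {a}


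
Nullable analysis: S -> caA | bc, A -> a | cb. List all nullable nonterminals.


A nonterminal is nullable iff some alternative derives ε (directly, or every symbol in it is nullable)
Nullable: {}


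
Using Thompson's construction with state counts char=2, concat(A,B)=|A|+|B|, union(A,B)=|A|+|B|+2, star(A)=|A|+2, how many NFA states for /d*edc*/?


Syntax tree has 4 char leaf(s), 0 union(s), 2 star(s)
chars contribute 4×2 = 8; each union adds +2; each star adds +2
Total: 8 + 0 + 4 = 12 states
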